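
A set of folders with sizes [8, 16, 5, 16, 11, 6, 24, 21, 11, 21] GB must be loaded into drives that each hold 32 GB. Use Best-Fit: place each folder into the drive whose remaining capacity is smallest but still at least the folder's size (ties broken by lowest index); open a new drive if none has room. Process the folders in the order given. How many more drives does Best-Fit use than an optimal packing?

0

Best-Fit: [8,16,5] [16,11] [6,24] [21,11] [21] → 5 drives.
Total size 139 GB; any packing needs at least ⌈139/32⌉ = 5 drives.
So 5 is already optimal.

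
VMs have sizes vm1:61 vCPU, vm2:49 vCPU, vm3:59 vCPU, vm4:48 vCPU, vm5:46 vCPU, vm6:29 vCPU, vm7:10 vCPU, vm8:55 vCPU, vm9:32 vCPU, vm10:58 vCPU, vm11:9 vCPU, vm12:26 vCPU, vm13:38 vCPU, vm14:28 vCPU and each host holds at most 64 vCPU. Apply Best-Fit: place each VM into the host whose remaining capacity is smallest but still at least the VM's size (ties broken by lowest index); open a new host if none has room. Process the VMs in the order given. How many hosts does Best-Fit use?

Put vm1 (61 vCPU) in host 1; 3 vCPU remain.
Put vm2 (49 vCPU) in host 2; 15 vCPU remain.
Put vm3 (59 vCPU) in host 3; 5 vCPU remain.
Put vm4 (48 vCPU) in host 4; 16 vCPU remain.
Put vm5 (46 vCPU) in host 5; 18 vCPU remain.
Put vm6 (29 vCPU) in host 6; 35 vCPU remain.
Put vm7 (10 vCPU) in host 2; 5 vCPU remain.
Put vm8 (55 vCPU) in host 7; 9 vCPU remain.
Put vm9 (32 vCPU) in host 6; 3 vCPU remain.
Put vm10 (58 vCPU) in host 8; 6 vCPU remain.
Put vm11 (9 vCPU) in host 7; 0 vCPU remain.
Put vm12 (26 vCPU) in host 9; 38 vCPU remain.
Put vm13 (38 vCPU) in host 9; 0 vCPU remain.
Put vm14 (28 vCPU) in host 10; 36 vCPU remain.

10 hosts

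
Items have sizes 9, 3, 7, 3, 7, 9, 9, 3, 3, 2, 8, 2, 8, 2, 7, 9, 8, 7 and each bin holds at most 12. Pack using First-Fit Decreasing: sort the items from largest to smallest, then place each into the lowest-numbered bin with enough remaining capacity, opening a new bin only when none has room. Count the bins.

11 bins

Sorted descending: 9, 9, 9, 9, 8, 8, 8, 7, 7, 7, 7, 3, 3, 3, 3, 2, 2, 2.
bin 1: place 9, 3 left
bin 2: place 9, 3 left
bin 3: place 9, 3 left
bin 4: place 9, 3 left
bin 5: place 8, 4 left
bin 6: place 8, 4 left
bin 7: place 8, 4 left
bin 8: place 7, 5 left
bin 9: place 7, 5 left
bin 10: place 7, 5 left
bin 11: place 7, 5 left
bin 1: place 3, 0 left
bin 2: place 3, 0 left
bin 3: place 3, 0 left
bin 4: place 3, 0 left
bin 5: place 2, 2 left
bin 5: place 2, 0 left
bin 6: place 2, 2 left
Final bins: [9,3] [9,3] [9,3] [9,3] [8,2,2] [8,2] [8] [7] [7] [7] [7].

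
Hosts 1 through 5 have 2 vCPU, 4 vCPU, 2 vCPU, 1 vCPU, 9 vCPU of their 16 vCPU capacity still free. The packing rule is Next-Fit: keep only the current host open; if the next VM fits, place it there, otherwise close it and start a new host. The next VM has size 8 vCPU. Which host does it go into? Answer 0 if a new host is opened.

Next-Fit only looks at host 5, which has 9 vCPU free.
8 vCPU fits there.

5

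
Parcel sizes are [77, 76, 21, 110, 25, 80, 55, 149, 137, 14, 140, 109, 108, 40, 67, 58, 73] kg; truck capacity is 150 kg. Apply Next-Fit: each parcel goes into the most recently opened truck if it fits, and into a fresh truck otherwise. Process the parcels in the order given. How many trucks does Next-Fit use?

12 trucks

77 kg → truck 1 (remaining 73 kg)
76 kg → truck 2 (remaining 74 kg)
21 kg → truck 2 (remaining 53 kg)
110 kg → truck 3 (remaining 40 kg)
25 kg → truck 3 (remaining 15 kg)
80 kg → truck 4 (remaining 70 kg)
55 kg → truck 4 (remaining 15 kg)
149 kg → truck 5 (remaining 1 kg)
137 kg → truck 6 (remaining 13 kg)
14 kg → truck 7 (remaining 136 kg)
140 kg → truck 8 (remaining 10 kg)
109 kg → truck 9 (remaining 41 kg)
108 kg → truck 10 (remaining 42 kg)
40 kg → truck 10 (remaining 2 kg)
67 kg → truck 11 (remaining 83 kg)
58 kg → truck 11 (remaining 25 kg)
73 kg → truck 12 (remaining 77 kg)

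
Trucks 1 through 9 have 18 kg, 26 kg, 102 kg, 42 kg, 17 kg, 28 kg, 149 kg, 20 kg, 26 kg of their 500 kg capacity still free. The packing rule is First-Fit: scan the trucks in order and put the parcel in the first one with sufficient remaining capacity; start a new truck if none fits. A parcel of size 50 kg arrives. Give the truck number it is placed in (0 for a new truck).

Trucks with room: truck 3 (102 kg), truck 7 (149 kg).
The first with room is truck 3.

3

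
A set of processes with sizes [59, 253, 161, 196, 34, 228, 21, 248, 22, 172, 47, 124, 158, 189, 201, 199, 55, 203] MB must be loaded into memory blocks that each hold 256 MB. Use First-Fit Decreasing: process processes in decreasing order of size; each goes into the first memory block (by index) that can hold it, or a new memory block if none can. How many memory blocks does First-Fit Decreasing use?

Sorted descending: 253, 248, 228, 203, 201, 199, 196, 189, 172, 161, 158, 124, 59, 55, 47, 34, 22, 21.
memory block 1: place 253 MB, 3 MB left
memory block 2: place 248 MB, 8 MB left
memory block 3: place 228 MB, 28 MB left
memory block 4: place 203 MB, 53 MB left
memory block 5: place 201 MB, 55 MB left
memory block 6: place 199 MB, 57 MB left
memory block 7: place 196 MB, 60 MB left
memory block 8: place 189 MB, 67 MB left
memory block 9: place 172 MB, 84 MB left
memory block 10: place 161 MB, 95 MB left
memory block 11: place 158 MB, 98 MB left
memory block 12: place 124 MB, 132 MB left
memory block 7: place 59 MB, 1 MB left
memory block 5: place 55 MB, 0 MB left
memory block 4: place 47 MB, 6 MB left
memory block 6: place 34 MB, 23 MB left
memory block 3: place 22 MB, 6 MB left
memory block 6: place 21 MB, 2 MB left
Final memory blocks: [253] [248] [228,22] [203,47] [201,55] [199,34,21] [196,59] [189] [172] [161] [158] [124].

12 memory blocks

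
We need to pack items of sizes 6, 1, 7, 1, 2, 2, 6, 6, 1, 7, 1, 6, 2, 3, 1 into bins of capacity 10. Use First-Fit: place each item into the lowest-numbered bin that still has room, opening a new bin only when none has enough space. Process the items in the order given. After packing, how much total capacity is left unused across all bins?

Put 6 in bin 1; 4 remain.
Put 1 in bin 1; 3 remain.
Put 7 in bin 2; 3 remain.
Put 1 in bin 1; 2 remain.
Put 2 in bin 1; 0 remain.
Put 2 in bin 2; 1 remain.
Put 6 in bin 3; 4 remain.
Put 6 in bin 4; 4 remain.
Put 1 in bin 2; 0 remain.
Put 7 in bin 5; 3 remain.
Put 1 in bin 3; 3 remain.
Put 6 in bin 6; 4 remain.
Put 2 in bin 3; 1 remain.
Put 3 in bin 4; 1 remain.
Put 1 in bin 3; 0 remain.
6 bins × 10 = 60; used 52; unused 8.

8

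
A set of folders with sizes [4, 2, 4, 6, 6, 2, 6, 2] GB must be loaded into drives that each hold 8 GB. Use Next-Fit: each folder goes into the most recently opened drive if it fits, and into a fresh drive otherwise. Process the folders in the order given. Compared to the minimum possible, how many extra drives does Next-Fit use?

Next-Fit: [4,2] [4] [6] [6,2] [6,2] → 5 drives.
Total size 32 GB; any packing needs at least ⌈32/8⌉ = 4 drives.
An optimal packing achieves that bound: [6,2] [6,2] [6,2] [4,4] → 4 drives.
Excess: 5 − 4 = 1.

1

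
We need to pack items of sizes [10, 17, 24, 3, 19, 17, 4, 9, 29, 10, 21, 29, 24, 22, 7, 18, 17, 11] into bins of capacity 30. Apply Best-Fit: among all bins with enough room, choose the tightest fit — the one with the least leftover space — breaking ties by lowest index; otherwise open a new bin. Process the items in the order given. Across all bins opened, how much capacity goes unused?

Put 10 in bin 1; 20 remain.
Put 17 in bin 1; 3 remain.
Put 24 in bin 2; 6 remain.
Put 3 in bin 1; 0 remain.
Put 19 in bin 3; 11 remain.
Put 17 in bin 4; 13 remain.
Put 4 in bin 2; 2 remain.
Put 9 in bin 3; 2 remain.
Put 29 in bin 5; 1 remain.
Put 10 in bin 4; 3 remain.
Put 21 in bin 6; 9 remain.
Put 29 in bin 7; 1 remain.
Put 24 in bin 8; 6 remain.
Put 22 in bin 9; 8 remain.
Put 7 in bin 9; 1 remain.
Put 18 in bin 10; 12 remain.
Put 17 in bin 11; 13 remain.
Put 11 in bin 10; 1 remain.
11 bins × 30 = 330; used 291; unused 39.

39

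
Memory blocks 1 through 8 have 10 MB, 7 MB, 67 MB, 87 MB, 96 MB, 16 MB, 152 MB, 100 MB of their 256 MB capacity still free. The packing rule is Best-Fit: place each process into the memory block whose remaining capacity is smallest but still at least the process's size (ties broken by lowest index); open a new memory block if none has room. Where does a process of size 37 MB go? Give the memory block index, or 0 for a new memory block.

Memory blocks with room: memory block 3 (67 MB), memory block 4 (87 MB), memory block 5 (96 MB), memory block 7 (152 MB), memory block 8 (100 MB).
Tightest fit is memory block 3 with 67 MB free.

3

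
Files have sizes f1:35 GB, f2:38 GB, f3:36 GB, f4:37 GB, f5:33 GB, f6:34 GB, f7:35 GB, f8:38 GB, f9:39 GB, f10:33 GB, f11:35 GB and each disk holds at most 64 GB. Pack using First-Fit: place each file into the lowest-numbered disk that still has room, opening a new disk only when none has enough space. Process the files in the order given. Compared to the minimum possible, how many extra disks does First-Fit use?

0

First-Fit: [35] [38] [36] [37] [33] [34] [35] [38] [39] [33] [35] → 11 disks.
11 files exceed 32 GB (half the capacity), and no two of those can share a disk, so at least 11 disks are needed.
So 11 is already optimal.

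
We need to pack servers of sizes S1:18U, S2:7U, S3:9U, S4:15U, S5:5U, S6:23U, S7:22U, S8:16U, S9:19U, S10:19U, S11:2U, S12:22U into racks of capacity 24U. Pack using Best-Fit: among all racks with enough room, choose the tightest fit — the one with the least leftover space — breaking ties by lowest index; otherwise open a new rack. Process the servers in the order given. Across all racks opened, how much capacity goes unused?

S1 (18U) → rack 1 (remaining 6U)
S2 (7U) → rack 2 (remaining 17U)
S3 (9U) → rack 2 (remaining 8U)
S4 (15U) → rack 3 (remaining 9U)
S5 (5U) → rack 1 (remaining 1U)
S6 (23U) → rack 4 (remaining 1U)
S7 (22U) → rack 5 (remaining 2U)
S8 (16U) → rack 6 (remaining 8U)
S9 (19U) → rack 7 (remaining 5U)
S10 (19U) → rack 8 (remaining 5U)
S11 (2U) → rack 5 (remaining 0U)
S12 (22U) → rack 9 (remaining 2U)
9 racks × 24U = 216U; used 177U; unused 39U.

39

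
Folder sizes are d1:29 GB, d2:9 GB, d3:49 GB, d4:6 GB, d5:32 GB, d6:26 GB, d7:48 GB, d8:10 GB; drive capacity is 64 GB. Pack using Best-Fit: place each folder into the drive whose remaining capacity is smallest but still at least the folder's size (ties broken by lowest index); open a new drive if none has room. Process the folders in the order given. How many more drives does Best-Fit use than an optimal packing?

Best-Fit: [29,9,26] [49,6] [32] [48,10] → 4 drives.
Total size 209 GB; any packing needs at least ⌈209/64⌉ = 4 drives.
So 4 is already optimal.

0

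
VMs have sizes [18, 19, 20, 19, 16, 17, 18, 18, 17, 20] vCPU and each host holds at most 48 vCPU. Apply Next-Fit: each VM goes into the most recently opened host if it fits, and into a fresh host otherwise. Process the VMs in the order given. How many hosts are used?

5 hosts

18 vCPU → host 1 (remaining 30 vCPU)
19 vCPU → host 1 (remaining 11 vCPU)
20 vCPU → host 2 (remaining 28 vCPU)
19 vCPU → host 2 (remaining 9 vCPU)
16 vCPU → host 3 (remaining 32 vCPU)
17 vCPU → host 3 (remaining 15 vCPU)
18 vCPU → host 4 (remaining 30 vCPU)
18 vCPU → host 4 (remaining 12 vCPU)
17 vCPU → host 5 (remaining 31 vCPU)
20 vCPU → host 5 (remaining 11 vCPU)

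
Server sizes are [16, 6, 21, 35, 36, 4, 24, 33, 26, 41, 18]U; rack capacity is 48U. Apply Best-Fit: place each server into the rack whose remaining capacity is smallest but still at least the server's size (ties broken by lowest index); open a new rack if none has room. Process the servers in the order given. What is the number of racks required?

16U → rack 1 (remaining 32U)
6U → rack 1 (remaining 26U)
21U → rack 1 (remaining 5U)
35U → rack 2 (remaining 13U)
36U → rack 3 (remaining 12U)
4U → rack 1 (remaining 1U)
24U → rack 4 (remaining 24U)
33U → rack 5 (remaining 15U)
26U → rack 6 (remaining 22U)
41U → rack 7 (remaining 7U)
18U → rack 6 (remaining 4U)
Final racks: [16,6,21,4] [35] [36] [24] [33] [26,18] [41].

7 racks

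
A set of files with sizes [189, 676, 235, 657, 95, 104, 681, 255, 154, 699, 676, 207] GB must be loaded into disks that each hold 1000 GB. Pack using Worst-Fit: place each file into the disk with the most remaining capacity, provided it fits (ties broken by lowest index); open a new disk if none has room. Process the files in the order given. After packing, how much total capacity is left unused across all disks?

disk 1: place 189 GB, 811 GB left
disk 1: place 676 GB, 135 GB left
disk 2: place 235 GB, 765 GB left
disk 2: place 657 GB, 108 GB left
disk 1: place 95 GB, 40 GB left
disk 2: place 104 GB, 4 GB left
disk 3: place 681 GB, 319 GB left
disk 3: place 255 GB, 64 GB left
disk 4: place 154 GB, 846 GB left
disk 4: place 699 GB, 147 GB left
disk 5: place 676 GB, 324 GB left
disk 5: place 207 GB, 117 GB left
5 disks × 1000 GB = 5000 GB; used 4628 GB; unused 372 GB.

372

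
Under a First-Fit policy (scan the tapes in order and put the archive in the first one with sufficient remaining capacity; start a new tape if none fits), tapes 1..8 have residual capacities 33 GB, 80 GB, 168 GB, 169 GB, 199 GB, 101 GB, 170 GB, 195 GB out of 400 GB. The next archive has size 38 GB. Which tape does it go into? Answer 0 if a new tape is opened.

Tapes with room: tape 2 (80 GB), tape 3 (168 GB), tape 4 (169 GB), tape 5 (199 GB), tape 6 (101 GB), tape 7 (170 GB), tape 8 (195 GB).
The first with room is tape 2.

2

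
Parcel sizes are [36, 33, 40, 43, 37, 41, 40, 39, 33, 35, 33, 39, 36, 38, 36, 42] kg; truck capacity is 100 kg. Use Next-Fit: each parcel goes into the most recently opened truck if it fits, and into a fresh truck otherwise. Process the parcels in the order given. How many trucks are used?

Put 36 kg in truck 1; 64 kg remain.
Put 33 kg in truck 1; 31 kg remain.
Put 40 kg in truck 2; 60 kg remain.
Put 43 kg in truck 2; 17 kg remain.
Put 37 kg in truck 3; 63 kg remain.
Put 41 kg in truck 3; 22 kg remain.
Put 40 kg in truck 4; 60 kg remain.
Put 39 kg in truck 4; 21 kg remain.
Put 33 kg in truck 5; 67 kg remain.
Put 35 kg in truck 5; 32 kg remain.
Put 33 kg in truck 6; 67 kg remain.
Put 39 kg in truck 6; 28 kg remain.
Put 36 kg in truck 7; 64 kg remain.
Put 38 kg in truck 7; 26 kg remain.
Put 36 kg in truck 8; 64 kg remain.
Put 42 kg in truck 8; 22 kg remain.

8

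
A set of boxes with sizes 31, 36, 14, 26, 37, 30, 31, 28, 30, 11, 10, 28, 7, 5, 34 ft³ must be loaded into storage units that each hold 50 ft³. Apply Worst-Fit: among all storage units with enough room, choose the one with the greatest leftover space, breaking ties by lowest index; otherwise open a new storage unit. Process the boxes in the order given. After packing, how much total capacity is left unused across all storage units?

Put 31 ft³ in storage unit 1; 19 ft³ remain.
Put 36 ft³ in storage unit 2; 14 ft³ remain.
Put 14 ft³ in storage unit 1; 5 ft³ remain.
Put 26 ft³ in storage unit 3; 24 ft³ remain.
Put 37 ft³ in storage unit 4; 13 ft³ remain.
Put 30 ft³ in storage unit 5; 20 ft³ remain.
Put 31 ft³ in storage unit 6; 19 ft³ remain.
Put 28 ft³ in storage unit 7; 22 ft³ remain.
Put 30 ft³ in storage unit 8; 20 ft³ remain.
Put 11 ft³ in storage unit 3; 13 ft³ remain.
Put 10 ft³ in storage unit 7; 12 ft³ remain.
Put 28 ft³ in storage unit 9; 22 ft³ remain.
Put 7 ft³ in storage unit 9; 15 ft³ remain.
Put 5 ft³ in storage unit 5; 15 ft³ remain.
Put 34 ft³ in storage unit 10; 16 ft³ remain.
10 storage units × 50 ft³ = 500 ft³; used 358 ft³; unused 142 ft³.

142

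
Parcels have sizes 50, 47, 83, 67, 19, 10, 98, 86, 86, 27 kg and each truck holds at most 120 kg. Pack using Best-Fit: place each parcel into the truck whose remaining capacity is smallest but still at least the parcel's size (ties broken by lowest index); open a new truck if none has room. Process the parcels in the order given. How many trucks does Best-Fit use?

6

truck 1: place 50 kg, 70 kg left
truck 1: place 47 kg, 23 kg left
truck 2: place 83 kg, 37 kg left
truck 3: place 67 kg, 53 kg left
truck 1: place 19 kg, 4 kg left
truck 2: place 10 kg, 27 kg left
truck 4: place 98 kg, 22 kg left
truck 5: place 86 kg, 34 kg left
truck 6: place 86 kg, 34 kg left
truck 2: place 27 kg, 0 kg left
Final trucks: [50,47,19] [83,10,27] [67] [98] [86] [86].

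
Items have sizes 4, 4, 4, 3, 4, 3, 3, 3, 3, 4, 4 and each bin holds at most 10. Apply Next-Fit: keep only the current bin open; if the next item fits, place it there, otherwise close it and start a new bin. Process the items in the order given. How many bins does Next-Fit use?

4 → bin 1 (remaining 6)
4 → bin 1 (remaining 2)
4 → bin 2 (remaining 6)
3 → bin 2 (remaining 3)
4 → bin 3 (remaining 6)
3 → bin 3 (remaining 3)
3 → bin 3 (remaining 0)
3 → bin 4 (remaining 7)
3 → bin 4 (remaining 4)
4 → bin 4 (remaining 0)
4 → bin 5 (remaining 6)
Final bins: [4,4] [4,3] [4,3,3] [3,3,4] [4].

5 bins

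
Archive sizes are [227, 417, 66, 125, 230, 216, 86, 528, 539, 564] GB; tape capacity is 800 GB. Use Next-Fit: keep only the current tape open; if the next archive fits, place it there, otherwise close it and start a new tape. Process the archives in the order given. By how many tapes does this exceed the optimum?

1

Next-Fit: [227,417,66] [125,230,216,86] [528] [539] [564] → 5 tapes.
Total size 2998 GB; any packing needs at least ⌈2998/800⌉ = 4 tapes.
An optimal packing achieves that bound: [564,230] [539,227] [528,216] [417,125,86,66] → 4 tapes.
Excess: 5 − 4 = 1.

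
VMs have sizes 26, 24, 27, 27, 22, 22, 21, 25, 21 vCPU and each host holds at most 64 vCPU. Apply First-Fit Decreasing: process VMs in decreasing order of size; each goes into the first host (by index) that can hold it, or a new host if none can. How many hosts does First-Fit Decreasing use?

Sorted descending: 27, 27, 26, 25, 24, 22, 22, 21, 21.
27 vCPU → host 1 (remaining 37 vCPU)
27 vCPU → host 1 (remaining 10 vCPU)
26 vCPU → host 2 (remaining 38 vCPU)
25 vCPU → host 2 (remaining 13 vCPU)
24 vCPU → host 3 (remaining 40 vCPU)
22 vCPU → host 3 (remaining 18 vCPU)
22 vCPU → host 4 (remaining 42 vCPU)
21 vCPU → host 4 (remaining 21 vCPU)
21 vCPU → host 4 (remaining 0 vCPU)

4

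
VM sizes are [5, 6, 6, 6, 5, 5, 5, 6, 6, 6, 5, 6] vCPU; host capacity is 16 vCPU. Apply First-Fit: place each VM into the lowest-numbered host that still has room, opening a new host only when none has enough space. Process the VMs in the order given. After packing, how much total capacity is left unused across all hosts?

13

host 1: place 5 vCPU, 11 vCPU left
host 1: place 6 vCPU, 5 vCPU left
host 2: place 6 vCPU, 10 vCPU left
host 2: place 6 vCPU, 4 vCPU left
host 1: place 5 vCPU, 0 vCPU left
host 3: place 5 vCPU, 11 vCPU left
host 3: place 5 vCPU, 6 vCPU left
host 3: place 6 vCPU, 0 vCPU left
host 4: place 6 vCPU, 10 vCPU left
host 4: place 6 vCPU, 4 vCPU left
host 5: place 5 vCPU, 11 vCPU left
host 5: place 6 vCPU, 5 vCPU left
5 hosts × 16 vCPU = 80 vCPU; used 67 vCPU; unused 13 vCPU.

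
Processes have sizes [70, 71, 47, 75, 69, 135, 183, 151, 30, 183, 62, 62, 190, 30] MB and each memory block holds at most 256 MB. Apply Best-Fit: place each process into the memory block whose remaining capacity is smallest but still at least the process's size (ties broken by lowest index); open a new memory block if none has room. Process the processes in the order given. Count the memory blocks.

70 MB → memory block 1 (remaining 186 MB)
71 MB → memory block 1 (remaining 115 MB)
47 MB → memory block 1 (remaining 68 MB)
75 MB → memory block 2 (remaining 181 MB)
69 MB → memory block 2 (remaining 112 MB)
135 MB → memory block 3 (remaining 121 MB)
183 MB → memory block 4 (remaining 73 MB)
151 MB → memory block 5 (remaining 105 MB)
30 MB → memory block 1 (remaining 38 MB)
183 MB → memory block 6 (remaining 73 MB)
62 MB → memory block 4 (remaining 11 MB)
62 MB → memory block 6 (remaining 11 MB)
190 MB → memory block 7 (remaining 66 MB)
30 MB → memory block 1 (remaining 8 MB)
Final memory blocks: [70,71,47,30,30] [75,69] [135] [183,62] [151] [183,62] [190].

7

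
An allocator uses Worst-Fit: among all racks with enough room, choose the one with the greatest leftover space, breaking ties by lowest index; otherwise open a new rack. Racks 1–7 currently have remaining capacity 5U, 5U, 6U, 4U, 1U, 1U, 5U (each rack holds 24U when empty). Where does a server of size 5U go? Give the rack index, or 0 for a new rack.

3

Racks with room: rack 1 (5U), rack 2 (5U), rack 3 (6U), rack 7 (5U).
Most room is rack 3 with 6U free.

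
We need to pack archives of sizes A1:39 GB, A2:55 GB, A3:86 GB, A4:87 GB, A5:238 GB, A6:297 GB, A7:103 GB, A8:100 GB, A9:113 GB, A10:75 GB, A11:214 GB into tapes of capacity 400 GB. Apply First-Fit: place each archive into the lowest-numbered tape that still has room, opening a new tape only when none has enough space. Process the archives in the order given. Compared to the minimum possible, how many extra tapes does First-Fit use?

0

First-Fit: [39,55,86,87,103] [238,100] [297,75] [113,214] → 4 tapes.
Total size 1407 GB; any packing needs at least ⌈1407/400⌉ = 4 tapes.
So 4 is already optimal.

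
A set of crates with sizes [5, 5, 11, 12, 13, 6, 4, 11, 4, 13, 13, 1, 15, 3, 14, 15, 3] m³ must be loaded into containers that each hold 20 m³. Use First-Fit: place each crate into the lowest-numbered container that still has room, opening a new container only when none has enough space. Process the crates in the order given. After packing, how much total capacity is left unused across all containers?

container 1: place 5 m³, 15 m³ left
container 1: place 5 m³, 10 m³ left
container 2: place 11 m³, 9 m³ left
container 3: place 12 m³, 8 m³ left
container 4: place 13 m³, 7 m³ left
container 1: place 6 m³, 4 m³ left
container 1: place 4 m³, 0 m³ left
container 5: place 11 m³, 9 m³ left
container 2: place 4 m³, 5 m³ left
container 6: place 13 m³, 7 m³ left
container 7: place 13 m³, 7 m³ left
container 2: place 1 m³, 4 m³ left
container 8: place 15 m³, 5 m³ left
container 2: place 3 m³, 1 m³ left
container 9: place 14 m³, 6 m³ left
container 10: place 15 m³, 5 m³ left
container 3: place 3 m³, 5 m³ left
10 containers × 20 m³ = 200 m³; used 148 m³; unused 52 m³.

52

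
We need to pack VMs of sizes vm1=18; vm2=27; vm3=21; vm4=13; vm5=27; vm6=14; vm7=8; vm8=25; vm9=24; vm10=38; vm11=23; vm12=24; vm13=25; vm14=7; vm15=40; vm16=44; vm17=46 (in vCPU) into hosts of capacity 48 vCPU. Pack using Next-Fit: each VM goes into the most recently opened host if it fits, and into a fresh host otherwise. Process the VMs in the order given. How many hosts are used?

Put vm1 (18 vCPU) in host 1; 30 vCPU remain.
Put vm2 (27 vCPU) in host 1; 3 vCPU remain.
Put vm3 (21 vCPU) in host 2; 27 vCPU remain.
Put vm4 (13 vCPU) in host 2; 14 vCPU remain.
Put vm5 (27 vCPU) in host 3; 21 vCPU remain.
Put vm6 (14 vCPU) in host 3; 7 vCPU remain.
Put vm7 (8 vCPU) in host 4; 40 vCPU remain.
Put vm8 (25 vCPU) in host 4; 15 vCPU remain.
Put vm9 (24 vCPU) in host 5; 24 vCPU remain.
Put vm10 (38 vCPU) in host 6; 10 vCPU remain.
Put vm11 (23 vCPU) in host 7; 25 vCPU remain.
Put vm12 (24 vCPU) in host 7; 1 vCPU remain.
Put vm13 (25 vCPU) in host 8; 23 vCPU remain.
Put vm14 (7 vCPU) in host 8; 16 vCPU remain.
Put vm15 (40 vCPU) in host 9; 8 vCPU remain.
Put vm16 (44 vCPU) in host 10; 4 vCPU remain.
Put vm17 (46 vCPU) in host 11; 2 vCPU remain.
Final hosts: [18,27] [21,13] [27,14] [8,25] [24] [38] [23,24] [25,7] [40] [44] [46].

11 hosts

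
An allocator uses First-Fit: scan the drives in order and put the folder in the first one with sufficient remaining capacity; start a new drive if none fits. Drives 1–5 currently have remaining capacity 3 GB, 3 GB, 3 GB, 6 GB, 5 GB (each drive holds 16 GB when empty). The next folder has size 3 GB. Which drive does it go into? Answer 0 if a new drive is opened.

1

Drives with room: drive 1 (3 GB), drive 2 (3 GB), drive 3 (3 GB), drive 4 (6 GB), drive 5 (5 GB).
The first with room is drive 1.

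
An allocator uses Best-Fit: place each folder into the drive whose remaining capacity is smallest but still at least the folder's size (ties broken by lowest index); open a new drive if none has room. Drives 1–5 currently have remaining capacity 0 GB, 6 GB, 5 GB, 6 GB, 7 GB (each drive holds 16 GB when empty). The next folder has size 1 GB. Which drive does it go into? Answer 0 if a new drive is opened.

Drives with room: drive 2 (6 GB), drive 3 (5 GB), drive 4 (6 GB), drive 5 (7 GB).
Tightest fit is drive 3 with 5 GB free.

3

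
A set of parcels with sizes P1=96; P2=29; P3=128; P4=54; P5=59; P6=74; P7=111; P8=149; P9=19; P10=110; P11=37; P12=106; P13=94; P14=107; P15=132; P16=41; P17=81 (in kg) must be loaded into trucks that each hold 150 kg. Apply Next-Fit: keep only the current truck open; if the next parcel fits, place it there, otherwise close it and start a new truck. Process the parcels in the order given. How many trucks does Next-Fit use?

truck 1: place P1 (96 kg), 54 kg left
truck 1: place P2 (29 kg), 25 kg left
truck 2: place P3 (128 kg), 22 kg left
truck 3: place P4 (54 kg), 96 kg left
truck 3: place P5 (59 kg), 37 kg left
truck 4: place P6 (74 kg), 76 kg left
truck 5: place P7 (111 kg), 39 kg left
truck 6: place P8 (149 kg), 1 kg left
truck 7: place P9 (19 kg), 131 kg left
truck 7: place P10 (110 kg), 21 kg left
truck 8: place P11 (37 kg), 113 kg left
truck 8: place P12 (106 kg), 7 kg left
truck 9: place P13 (94 kg), 56 kg left
truck 10: place P14 (107 kg), 43 kg left
truck 11: place P15 (132 kg), 18 kg left
truck 12: place P16 (41 kg), 109 kg left
truck 12: place P17 (81 kg), 28 kg left
Final trucks: [96,29] [128] [54,59] [74] [111] [149] [19,110] [37,106] [94] [107] [132] [41,81].

12 trucks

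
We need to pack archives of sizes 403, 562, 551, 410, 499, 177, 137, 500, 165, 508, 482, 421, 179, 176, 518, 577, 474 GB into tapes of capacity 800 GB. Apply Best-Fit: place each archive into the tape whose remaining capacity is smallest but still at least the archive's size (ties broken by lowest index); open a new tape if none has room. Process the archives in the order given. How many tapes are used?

12 tapes

Put 403 GB in tape 1; 397 GB remain.
Put 562 GB in tape 2; 238 GB remain.
Put 551 GB in tape 3; 249 GB remain.
Put 410 GB in tape 4; 390 GB remain.
Put 499 GB in tape 5; 301 GB remain.
Put 177 GB in tape 2; 61 GB remain.
Put 137 GB in tape 3; 112 GB remain.
Put 500 GB in tape 6; 300 GB remain.
Put 165 GB in tape 6; 135 GB remain.
Put 508 GB in tape 7; 292 GB remain.
Put 482 GB in tape 8; 318 GB remain.
Put 421 GB in tape 9; 379 GB remain.
Put 179 GB in tape 7; 113 GB remain.
Put 176 GB in tape 5; 125 GB remain.
Put 518 GB in tape 10; 282 GB remain.
Put 577 GB in tape 11; 223 GB remain.
Put 474 GB in tape 12; 326 GB remain.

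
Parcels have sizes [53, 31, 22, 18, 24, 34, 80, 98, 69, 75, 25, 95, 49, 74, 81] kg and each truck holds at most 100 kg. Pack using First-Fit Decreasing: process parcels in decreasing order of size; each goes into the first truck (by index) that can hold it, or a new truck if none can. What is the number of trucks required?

9

Sorted descending: 98, 95, 81, 80, 75, 74, 69, 53, 49, 34, 31, 25, 24, 22, 18.
98 kg → truck 1 (remaining 2 kg)
95 kg → truck 2 (remaining 5 kg)
81 kg → truck 3 (remaining 19 kg)
80 kg → truck 4 (remaining 20 kg)
75 kg → truck 5 (remaining 25 kg)
74 kg → truck 6 (remaining 26 kg)
69 kg → truck 7 (remaining 31 kg)
53 kg → truck 8 (remaining 47 kg)
49 kg → truck 9 (remaining 51 kg)
34 kg → truck 8 (remaining 13 kg)
31 kg → truck 7 (remaining 0 kg)
25 kg → truck 5 (remaining 0 kg)
24 kg → truck 6 (remaining 2 kg)
22 kg → truck 9 (remaining 29 kg)
18 kg → truck 3 (remaining 1 kg)
Final trucks: [98] [95] [81,18] [80] [75,25] [74,24] [69,31] [53,34] [49,22].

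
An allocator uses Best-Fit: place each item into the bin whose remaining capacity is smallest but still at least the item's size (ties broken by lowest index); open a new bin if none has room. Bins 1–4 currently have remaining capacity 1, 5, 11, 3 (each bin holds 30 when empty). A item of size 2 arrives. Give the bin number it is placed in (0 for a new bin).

4

Bins with room: bin 2 (5), bin 3 (11), bin 4 (3).
Tightest fit is bin 4 with 3 free.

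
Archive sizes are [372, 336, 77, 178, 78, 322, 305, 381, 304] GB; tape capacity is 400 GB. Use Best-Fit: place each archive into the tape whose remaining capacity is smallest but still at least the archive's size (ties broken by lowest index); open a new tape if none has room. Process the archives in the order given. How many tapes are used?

Put 372 GB in tape 1; 28 GB remain.
Put 336 GB in tape 2; 64 GB remain.
Put 77 GB in tape 3; 323 GB remain.
Put 178 GB in tape 3; 145 GB remain.
Put 78 GB in tape 3; 67 GB remain.
Put 322 GB in tape 4; 78 GB remain.
Put 305 GB in tape 5; 95 GB remain.
Put 381 GB in tape 6; 19 GB remain.
Put 304 GB in tape 7; 96 GB remain.
Final tapes: [372] [336] [77,178,78] [322] [305] [381] [304].

7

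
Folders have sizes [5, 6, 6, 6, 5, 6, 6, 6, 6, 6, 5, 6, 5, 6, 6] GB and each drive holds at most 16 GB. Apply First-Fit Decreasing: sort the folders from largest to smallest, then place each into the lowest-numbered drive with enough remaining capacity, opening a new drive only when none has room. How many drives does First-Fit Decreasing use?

Sorted descending: 6, 6, 6, 6, 6, 6, 6, 6, 6, 6, 6, 5, 5, 5, 5.
Put 6 GB in drive 1; 10 GB remain.
Put 6 GB in drive 1; 4 GB remain.
Put 6 GB in drive 2; 10 GB remain.
Put 6 GB in drive 2; 4 GB remain.
Put 6 GB in drive 3; 10 GB remain.
Put 6 GB in drive 3; 4 GB remain.
Put 6 GB in drive 4; 10 GB remain.
Put 6 GB in drive 4; 4 GB remain.
Put 6 GB in drive 5; 10 GB remain.
Put 6 GB in drive 5; 4 GB remain.
Put 6 GB in drive 6; 10 GB remain.
Put 5 GB in drive 6; 5 GB remain.
Put 5 GB in drive 6; 0 GB remain.
Put 5 GB in drive 7; 11 GB remain.
Put 5 GB in drive 7; 6 GB remain.

7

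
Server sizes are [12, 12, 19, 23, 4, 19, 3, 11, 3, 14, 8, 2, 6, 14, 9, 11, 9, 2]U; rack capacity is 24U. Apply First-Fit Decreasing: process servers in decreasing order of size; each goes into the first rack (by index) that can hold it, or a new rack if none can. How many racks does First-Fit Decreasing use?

8

Sorted descending: 23, 19, 19, 14, 14, 12, 12, 11, 11, 9, 9, 8, 6, 4, 3, 3, 2, 2.
Put 23U in rack 1; 1U remain.
Put 19U in rack 2; 5U remain.
Put 19U in rack 3; 5U remain.
Put 14U in rack 4; 10U remain.
Put 14U in rack 5; 10U remain.
Put 12U in rack 6; 12U remain.
Put 12U in rack 6; 0U remain.
Put 11U in rack 7; 13U remain.
Put 11U in rack 7; 2U remain.
Put 9U in rack 4; 1U remain.
Put 9U in rack 5; 1U remain.
Put 8U in rack 8; 16U remain.
Put 6U in rack 8; 10U remain.
Put 4U in rack 2; 1U remain.
Put 3U in rack 3; 2U remain.
Put 3U in rack 8; 7U remain.
Put 2U in rack 3; 0U remain.
Put 2U in rack 7; 0U remain.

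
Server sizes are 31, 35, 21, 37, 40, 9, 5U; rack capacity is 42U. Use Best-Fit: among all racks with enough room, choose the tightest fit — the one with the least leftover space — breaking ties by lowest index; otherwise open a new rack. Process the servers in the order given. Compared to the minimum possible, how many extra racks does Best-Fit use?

Best-Fit: [31,9] [35] [21] [37,5] [40] → 5 racks.
Total size 178U; any packing needs at least ⌈178/42⌉ = 5 racks.
So 5 is already optimal.

0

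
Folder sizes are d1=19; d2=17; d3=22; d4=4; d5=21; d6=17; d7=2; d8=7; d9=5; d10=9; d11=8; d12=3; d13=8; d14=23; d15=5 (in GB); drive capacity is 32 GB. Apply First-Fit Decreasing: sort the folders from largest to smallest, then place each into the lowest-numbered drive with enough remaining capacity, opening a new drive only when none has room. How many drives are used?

6

Sorted descending: 23, 22, 21, 19, 17, 17, 9, 8, 8, 7, 5, 5, 4, 3, 2.
23 GB → drive 1 (remaining 9 GB)
22 GB → drive 2 (remaining 10 GB)
21 GB → drive 3 (remaining 11 GB)
19 GB → drive 4 (remaining 13 GB)
17 GB → drive 5 (remaining 15 GB)
17 GB → drive 6 (remaining 15 GB)
9 GB → drive 1 (remaining 0 GB)
8 GB → drive 2 (remaining 2 GB)
8 GB → drive 3 (remaining 3 GB)
7 GB → drive 4 (remaining 6 GB)
5 GB → drive 4 (remaining 1 GB)
5 GB → drive 5 (remaining 10 GB)
4 GB → drive 5 (remaining 6 GB)
3 GB → drive 3 (remaining 0 GB)
2 GB → drive 2 (remaining 0 GB)
Final drives: [23,9] [22,8,2] [21,8,3] [19,7,5] [17,5,4] [17].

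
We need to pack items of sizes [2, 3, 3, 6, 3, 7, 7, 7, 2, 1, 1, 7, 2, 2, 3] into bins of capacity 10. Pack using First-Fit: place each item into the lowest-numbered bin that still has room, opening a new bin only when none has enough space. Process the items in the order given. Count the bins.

bin 1: place 2, 8 left
bin 1: place 3, 5 left
bin 1: place 3, 2 left
bin 2: place 6, 4 left
bin 2: place 3, 1 left
bin 3: place 7, 3 left
bin 4: place 7, 3 left
bin 5: place 7, 3 left
bin 1: place 2, 0 left
bin 2: place 1, 0 left
bin 3: place 1, 2 left
bin 6: place 7, 3 left
bin 3: place 2, 0 left
bin 4: place 2, 1 left
bin 5: place 3, 0 left
Final bins: [2,3,3,2] [6,3,1] [7,1,2] [7,2] [7,3] [7].

6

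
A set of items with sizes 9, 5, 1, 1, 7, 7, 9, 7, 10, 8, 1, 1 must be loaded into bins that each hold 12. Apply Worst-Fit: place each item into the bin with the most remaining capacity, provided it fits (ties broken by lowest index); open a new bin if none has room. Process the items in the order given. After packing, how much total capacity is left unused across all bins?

9 → bin 1 (remaining 3)
5 → bin 2 (remaining 7)
1 → bin 2 (remaining 6)
1 → bin 2 (remaining 5)
7 → bin 3 (remaining 5)
7 → bin 4 (remaining 5)
9 → bin 5 (remaining 3)
7 → bin 6 (remaining 5)
10 → bin 7 (remaining 2)
8 → bin 8 (remaining 4)
1 → bin 2 (remaining 4)
1 → bin 3 (remaining 4)
8 bins × 12 = 96; used 66; unused 30.

30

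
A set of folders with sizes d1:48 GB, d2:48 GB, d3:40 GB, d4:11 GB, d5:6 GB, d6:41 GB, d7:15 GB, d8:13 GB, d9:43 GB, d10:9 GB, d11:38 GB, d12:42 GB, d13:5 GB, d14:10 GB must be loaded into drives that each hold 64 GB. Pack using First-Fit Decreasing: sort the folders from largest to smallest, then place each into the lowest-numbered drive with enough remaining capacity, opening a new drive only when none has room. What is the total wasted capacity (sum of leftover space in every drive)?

79

Sorted descending: 48, 48, 43, 42, 41, 40, 38, 15, 13, 11, 10, 9, 6, 5.
drive 1: place 48 GB, 16 GB left
drive 2: place 48 GB, 16 GB left
drive 3: place 43 GB, 21 GB left
drive 4: place 42 GB, 22 GB left
drive 5: place 41 GB, 23 GB left
drive 6: place 40 GB, 24 GB left
drive 7: place 38 GB, 26 GB left
drive 1: place 15 GB, 1 GB left
drive 2: place 13 GB, 3 GB left
drive 3: place 11 GB, 10 GB left
drive 3: place 10 GB, 0 GB left
drive 4: place 9 GB, 13 GB left
drive 4: place 6 GB, 7 GB left
drive 4: place 5 GB, 2 GB left
7 drives × 64 GB = 448 GB; used 369 GB; unused 79 GB.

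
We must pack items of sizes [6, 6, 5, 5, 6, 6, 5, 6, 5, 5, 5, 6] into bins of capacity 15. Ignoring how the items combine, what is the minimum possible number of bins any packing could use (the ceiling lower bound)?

Total size = 6 + 6 + 5 + 5 + 6 + 6 + 5 + 6 + 5 + 5 + 5 + 6 = 66.
⌈66 / 15⌉ = 5.

5 bins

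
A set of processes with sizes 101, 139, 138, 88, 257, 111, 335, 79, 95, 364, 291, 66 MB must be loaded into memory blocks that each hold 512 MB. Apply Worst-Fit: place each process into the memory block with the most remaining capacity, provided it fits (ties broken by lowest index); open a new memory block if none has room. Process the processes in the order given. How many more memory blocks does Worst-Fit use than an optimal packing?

0

Worst-Fit: [101,139,138,88] [257,111,95] [335,79] [364] [291,66] → 5 memory blocks.
Total size 2064 MB; any packing needs at least ⌈2064/512⌉ = 5 memory blocks.
So 5 is already optimal.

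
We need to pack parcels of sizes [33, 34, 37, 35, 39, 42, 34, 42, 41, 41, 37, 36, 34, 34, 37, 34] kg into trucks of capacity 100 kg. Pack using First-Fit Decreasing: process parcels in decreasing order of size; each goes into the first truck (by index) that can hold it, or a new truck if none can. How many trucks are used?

Sorted descending: 42, 42, 41, 41, 39, 37, 37, 37, 36, 35, 34, 34, 34, 34, 34, 33.
Put 42 kg in truck 1; 58 kg remain.
Put 42 kg in truck 1; 16 kg remain.
Put 41 kg in truck 2; 59 kg remain.
Put 41 kg in truck 2; 18 kg remain.
Put 39 kg in truck 3; 61 kg remain.
Put 37 kg in truck 3; 24 kg remain.
Put 37 kg in truck 4; 63 kg remain.
Put 37 kg in truck 4; 26 kg remain.
Put 36 kg in truck 5; 64 kg remain.
Put 35 kg in truck 5; 29 kg remain.
Put 34 kg in truck 6; 66 kg remain.
Put 34 kg in truck 6; 32 kg remain.
Put 34 kg in truck 7; 66 kg remain.
Put 34 kg in truck 7; 32 kg remain.
Put 34 kg in truck 8; 66 kg remain.
Put 33 kg in truck 8; 33 kg remain.

8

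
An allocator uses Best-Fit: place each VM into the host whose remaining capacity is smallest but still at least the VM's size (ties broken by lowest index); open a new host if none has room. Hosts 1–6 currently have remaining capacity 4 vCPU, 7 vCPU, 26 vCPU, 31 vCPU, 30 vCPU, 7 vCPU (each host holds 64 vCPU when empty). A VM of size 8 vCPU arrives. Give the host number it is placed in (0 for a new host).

Hosts with room: host 3 (26 vCPU), host 4 (31 vCPU), host 5 (30 vCPU).
Tightest fit is host 3 with 26 vCPU free.

3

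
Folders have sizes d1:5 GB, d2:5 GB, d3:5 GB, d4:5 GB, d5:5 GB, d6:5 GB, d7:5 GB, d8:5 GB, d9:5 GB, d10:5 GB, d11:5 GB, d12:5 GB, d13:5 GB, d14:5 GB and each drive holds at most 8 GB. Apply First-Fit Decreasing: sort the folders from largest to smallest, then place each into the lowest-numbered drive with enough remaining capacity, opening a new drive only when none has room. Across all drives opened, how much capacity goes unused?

Sorted descending: 5, 5, 5, 5, 5, 5, 5, 5, 5, 5, 5, 5, 5, 5.
5 GB → drive 1 (remaining 3 GB)
5 GB → drive 2 (remaining 3 GB)
5 GB → drive 3 (remaining 3 GB)
5 GB → drive 4 (remaining 3 GB)
5 GB → drive 5 (remaining 3 GB)
5 GB → drive 6 (remaining 3 GB)
5 GB → drive 7 (remaining 3 GB)
5 GB → drive 8 (remaining 3 GB)
5 GB → drive 9 (remaining 3 GB)
5 GB → drive 10 (remaining 3 GB)
5 GB → drive 11 (remaining 3 GB)
5 GB → drive 12 (remaining 3 GB)
5 GB → drive 13 (remaining 3 GB)
5 GB → drive 14 (remaining 3 GB)
14 drives × 8 GB = 112 GB; used 70 GB; unused 42 GB.

42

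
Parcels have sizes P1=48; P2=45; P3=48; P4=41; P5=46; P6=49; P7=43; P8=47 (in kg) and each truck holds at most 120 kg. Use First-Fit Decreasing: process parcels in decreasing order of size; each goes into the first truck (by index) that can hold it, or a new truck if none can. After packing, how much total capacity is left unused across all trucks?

113

Sorted descending: 49, 48, 48, 47, 46, 45, 43, 41.
49 kg → truck 1 (remaining 71 kg)
48 kg → truck 1 (remaining 23 kg)
48 kg → truck 2 (remaining 72 kg)
47 kg → truck 2 (remaining 25 kg)
46 kg → truck 3 (remaining 74 kg)
45 kg → truck 3 (remaining 29 kg)
43 kg → truck 4 (remaining 77 kg)
41 kg → truck 4 (remaining 36 kg)
4 trucks × 120 kg = 480 kg; used 367 kg; unused 113 kg.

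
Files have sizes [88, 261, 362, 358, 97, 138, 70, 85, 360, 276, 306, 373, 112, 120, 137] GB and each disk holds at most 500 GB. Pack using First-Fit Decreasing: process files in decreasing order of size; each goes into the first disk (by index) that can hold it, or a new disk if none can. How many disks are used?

7

Sorted descending: 373, 362, 360, 358, 306, 276, 261, 138, 137, 120, 112, 97, 88, 85, 70.
373 GB → disk 1 (remaining 127 GB)
362 GB → disk 2 (remaining 138 GB)
360 GB → disk 3 (remaining 140 GB)
358 GB → disk 4 (remaining 142 GB)
306 GB → disk 5 (remaining 194 GB)
276 GB → disk 6 (remaining 224 GB)
261 GB → disk 7 (remaining 239 GB)
138 GB → disk 2 (remaining 0 GB)
137 GB → disk 3 (remaining 3 GB)
120 GB → disk 1 (remaining 7 GB)
112 GB → disk 4 (remaining 30 GB)
97 GB → disk 5 (remaining 97 GB)
88 GB → disk 5 (remaining 9 GB)
85 GB → disk 6 (remaining 139 GB)
70 GB → disk 6 (remaining 69 GB)
Final disks: [373,120] [362,138] [360,137] [358,112] [306,97,88] [276,85,70] [261].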